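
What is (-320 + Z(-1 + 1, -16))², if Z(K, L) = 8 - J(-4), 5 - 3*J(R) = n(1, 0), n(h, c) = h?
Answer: 883600/9 ≈ 98178.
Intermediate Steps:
J(R) = 4/3 (J(R) = 5/3 - ⅓*1 = 5/3 - ⅓ = 4/3)
Z(K, L) = 20/3 (Z(K, L) = 8 - 1*4/3 = 8 - 4/3 = 20/3)
(-320 + Z(-1 + 1, -16))² = (-320 + 20/3)² = (-940/3)² = 883600/9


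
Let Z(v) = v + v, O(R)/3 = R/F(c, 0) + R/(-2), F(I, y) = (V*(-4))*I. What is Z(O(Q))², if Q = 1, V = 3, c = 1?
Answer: 49/4 ≈ 12.250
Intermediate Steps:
F(I, y) = -12*I (F(I, y) = (3*(-4))*I = -12*I)
O(R) = -7*R/4 (O(R) = 3*(R/((-12*1)) + R/(-2)) = 3*(R/(-12) + R*(-½)) = 3*(R*(-1/12) - R/2) = 3*(-R/12 - R/2) = 3*(-7*R/12) = -7*R/4)
Z(v) = 2*v
Z(O(Q))² = (2*(-7/4*1))² = (2*(-7/4))² = (-7/2)² = 49/4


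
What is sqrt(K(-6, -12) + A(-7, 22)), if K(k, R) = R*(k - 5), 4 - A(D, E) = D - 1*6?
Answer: sqrt(149) ≈ 12.207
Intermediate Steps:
A(D, E) = 10 - D (A(D, E) = 4 - (D - 1*6) = 4 - (D - 6) = 4 - (-6 + D) = 4 + (6 - D) = 10 - D)
K(k, R) = R*(-5 + k)
sqrt(K(-6, -12) + A(-7, 22)) = sqrt(-12*(-5 - 6) + (10 - 1*(-7))) = sqrt(-12*(-11) + (10 + 7)) = sqrt(132 + 17) = sqrt(149)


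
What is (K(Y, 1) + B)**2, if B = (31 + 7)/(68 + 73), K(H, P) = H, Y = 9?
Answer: 1708249/19881 ≈ 85.924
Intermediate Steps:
B = 38/141 ≈ 0.26950
(K(Y, 1) + B)**2 = (9 + 38/141)**2 = (1307/141)**2 = 1708249/19881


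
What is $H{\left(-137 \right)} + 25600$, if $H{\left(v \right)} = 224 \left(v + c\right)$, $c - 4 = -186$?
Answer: $-45856$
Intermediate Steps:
$c = -182$ ($c = 4 - 186 = -182$)
$H{\left(v \right)} = -40768 + 224 v$ ($H{\left(v \right)} = 224 \left(v - 182\right) = 224 \left(-182 + v\right) = -40768 + 224 v$)
$H{\left(-137 \right)} + 25600 = \left(-40768 + 224 \left(-137\right)\right) + 25600 = \left(-40768 - 30688\right) + 25600 = -71456 + 25600 = -45856$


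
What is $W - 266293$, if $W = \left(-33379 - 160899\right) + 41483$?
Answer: $-419088$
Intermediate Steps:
$W = -152795$ ($W = -194278 + 41483 = -152795$)
$W - 266293 = -152795 - 266293 = -419088$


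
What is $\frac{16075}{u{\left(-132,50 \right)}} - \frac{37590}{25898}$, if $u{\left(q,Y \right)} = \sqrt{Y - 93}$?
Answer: $- \frac{18795}{12949} - \frac{16075 i \sqrt{43}}{43} \approx -1.4515 - 2451.4 i$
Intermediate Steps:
$u{\left(q,Y \right)} = \sqrt{-93 + Y}$
$\frac{16075}{u{\left(-132,50 \right)}} - \frac{37590}{25898} = \frac{16075}{\sqrt{-93 + 50}} - \frac{37590}{25898} = \frac{16075}{\sqrt{-43}} - \frac{18795}{12949} = \frac{16075}{i \sqrt{43}} - \frac{18795}{12949} = 16075 \left(- \frac{i \sqrt{43}}{43}\right) - \frac{18795}{12949} = - \frac{16075 i \sqrt{43}}{43} - \frac{18795}{12949} = - \frac{18795}{12949} - \frac{16075 i \sqrt{43}}{43}$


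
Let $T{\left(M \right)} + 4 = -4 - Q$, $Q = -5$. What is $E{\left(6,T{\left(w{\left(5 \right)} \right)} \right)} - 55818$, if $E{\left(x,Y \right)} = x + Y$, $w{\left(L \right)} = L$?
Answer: $-55815$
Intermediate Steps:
$T{\left(M \right)} = -3$ ($T{\left(M \right)} = -4 - -1 = -4 + \left(-4 + 5\right) = -4 + 1 = -3$)
$E{\left(x,Y \right)} = Y + x$
$E{\left(6,T{\left(w{\left(5 \right)} \right)} \right)} - 55818 = \left(-3 + 6\right) - 55818 = 3 - 55818 = -55815$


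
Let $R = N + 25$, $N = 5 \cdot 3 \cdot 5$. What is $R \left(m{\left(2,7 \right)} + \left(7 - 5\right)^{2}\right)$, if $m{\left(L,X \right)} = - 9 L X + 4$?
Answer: $-11800$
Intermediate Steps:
$m{\left(L,X \right)} = 4 - 9 L X$ ($m{\left(L,X \right)} = - 9 L X + 4 = 4 - 9 L X$)
$N = 75$ ($N = 15 \cdot 5 = 75$)
$R = 100$ ($R = 75 + 25 = 100$)
$R \left(m{\left(2,7 \right)} + \left(7 - 5\right)^{2}\right) = 100 \left(\left(4 - 18 \cdot 7\right) + \left(7 - 5\right)^{2}\right) = 100 \left(\left(4 - 126\right) + 2^{2}\right) = 100 \left(-122 + 4\right) = 100 \left(-118\right) = -11800$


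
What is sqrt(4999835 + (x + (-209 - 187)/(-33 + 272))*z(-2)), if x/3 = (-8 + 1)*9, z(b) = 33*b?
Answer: sqrt(286314348893)/239 ≈ 2238.8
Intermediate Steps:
x = -189 (x = 3*((-8 + 1)*9) = 3*(-7*9) = 3*(-63) = -189)
sqrt(4999835 + (x + (-209 - 187)/(-33 + 272))*z(-2)) = sqrt(4999835 + (-189 + (-209 - 187)/(-33 + 272))*(33*(-2))) = sqrt(4999835 + (-189 - 396/239)*(-66)) = sqrt(4999835 - 45567/239*(-66)) = sqrt(4999835 + 3007422/239) = sqrt(1197967987/239) = sqrt(286314348893)/239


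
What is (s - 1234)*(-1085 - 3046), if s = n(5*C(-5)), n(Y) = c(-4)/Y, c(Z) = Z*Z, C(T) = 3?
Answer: 25466238/5 ≈ 5.0932e+6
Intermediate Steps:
c(Z) = Z**2
n(Y) = 16/Y (n(Y) = (-4)**2/Y = 16/Y)
s = 16/15 (s = 16/((5*3)) = 16/15 ≈ 1.0667)
(s - 1234)*(-1085 - 3046) = (16/15 - 1234)*(-1085 - 3046) = -18494/15*(-4131) = 25466238/5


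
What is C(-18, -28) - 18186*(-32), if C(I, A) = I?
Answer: 581934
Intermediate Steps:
C(-18, -28) - 18186*(-32) = -18 - 18186*(-32) = -18 - 866*(-672) = -18 + 581952 = 581934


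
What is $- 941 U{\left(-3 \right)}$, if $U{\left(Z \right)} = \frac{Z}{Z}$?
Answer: $-941$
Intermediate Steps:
$U{\left(Z \right)} = 1$
$- 941 U{\left(-3 \right)} = \left(-941\right) 1 = -941$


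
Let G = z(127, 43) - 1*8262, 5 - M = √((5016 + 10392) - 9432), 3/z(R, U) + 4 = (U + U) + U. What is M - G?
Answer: 1033372/125 - 6*√166 ≈ 8189.7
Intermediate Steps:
z(R, U) = 3/(-4 + 3*U) (z(R, U) = 3/(-4 + ((U + U) + U)) = 3/(-4 + (2*U + U)) = 3/(-4 + 3*U))
M = 5 - 6*√166 (M = 5 - √((5016 + 10392) - 9432) = 5 - √(15408 - 9432) = 5 - √5976 = 5 - 6*√166 ≈ -72.305)
G = -1032747/125 (G = 3/(-4 + 3*43) - 1*8262 = 3/(-4 + 129) - 8262 = 3/125 - 8262 = -1032747/125 ≈ -8262.0)
M - G = (5 - 6*√166) - 1*(-1032747/125) = (5 - 6*√166) + 1032747/125 = 1033372/125 - 6*√166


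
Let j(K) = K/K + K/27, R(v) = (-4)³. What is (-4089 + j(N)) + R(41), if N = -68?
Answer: -112172/27 ≈ -4154.5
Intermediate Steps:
R(v) = -64
j(K) = 1 + K/27 (j(K) = 1 + K*(1/27) = 1 + K/27)
(-4089 + j(N)) + R(41) = (-4089 + (1 + (1/27)*(-68))) - 64 = (-4089 + (1 - 68/27)) - 64 = (-4089 - 41/27) - 64 = -110444/27 - 64 = -112172/27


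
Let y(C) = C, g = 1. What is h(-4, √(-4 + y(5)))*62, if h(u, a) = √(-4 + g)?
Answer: 62*I*√3 ≈ 107.39*I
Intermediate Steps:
h(u, a) = I*√3 (h(u, a) = √(-4 + 1) = √(-3) = I*√3)
h(-4, √(-4 + y(5)))*62 = (I*√3)*62 = 62*I*√3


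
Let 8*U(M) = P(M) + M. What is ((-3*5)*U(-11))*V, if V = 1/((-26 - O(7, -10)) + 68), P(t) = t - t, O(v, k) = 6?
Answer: 55/96 ≈ 0.57292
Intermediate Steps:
P(t) = 0
U(M) = M/8 (U(M) = (0 + M)/8 = M/8)
V = 1/36 (V = 1/((-26 - 1*6) + 68) = 1/((-26 - 6) + 68) = 1/(-32 + 68) = 1/36 ≈ 0.027778)
((-3*5)*U(-11))*V = ((-3*5)*((1/8)*(-11)))*(1/36) = -15*(-11/8)*(1/36) = (165/8)*(1/36) = 55/96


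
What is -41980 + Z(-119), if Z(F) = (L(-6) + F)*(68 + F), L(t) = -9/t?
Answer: -71975/2 ≈ -35988.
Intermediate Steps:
Z(F) = (68 + F)*(3/2 + F) (Z(F) = (-9/(-6) + F)*(68 + F) = (-9*(-1/6) + F)*(68 + F) = (3/2 + F)*(68 + F) = (68 + F)*(3/2 + F))
-41980 + Z(-119) = -41980 + (102 + (-119)**2 + (139/2)*(-119)) = -41980 + (102 + 14161 - 16541/2) = -41980 + 11985/2 = -71975/2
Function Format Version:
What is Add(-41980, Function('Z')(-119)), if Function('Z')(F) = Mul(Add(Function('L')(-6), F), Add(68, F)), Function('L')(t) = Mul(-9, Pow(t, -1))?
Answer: Rational(-71975, 2) ≈ -35988.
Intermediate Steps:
Function('Z')(F) = Mul(Add(68, F), Add(Rational(3, 2), F)) (Function('Z')(F) = Mul(Add(Mul(-9, Pow(-6, -1)), F), Add(68, F)) = Mul(Add(Mul(-9, Rational(-1, 6)), F), Add(68, F)) = Mul(Add(Rational(3, 2), F), Add(68, F)) = Mul(Add(68, F), Add(Rational(3, 2), F)))
Add(-41980, Function('Z')(-119)) = Add(-41980, Add(102, Pow(-119, 2), Mul(Rational(139, 2), -119))) = Add(-41980, Add(102, 14161, Rational(-16541, 2))) = Add(-41980, Rational(11985, 2)) = Rational(-71975, 2)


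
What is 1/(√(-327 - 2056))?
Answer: -I*√2383/2383 ≈ -0.020485*I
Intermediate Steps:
1/(√(-327 - 2056)) = 1/(√(-2383)) = 1/(I*√2383) = -I*√2383/2383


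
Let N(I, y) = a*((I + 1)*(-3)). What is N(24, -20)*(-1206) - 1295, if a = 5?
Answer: 450955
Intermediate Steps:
N(I, y) = -15 - 15*I (N(I, y) = 5*((I + 1)*(-3)) = 5*((1 + I)*(-3)) = 5*(-3 - 3*I) = -15 - 15*I)
N(24, -20)*(-1206) - 1295 = (-15 - 15*24)*(-1206) - 1295 = (-15 - 360)*(-1206) - 1295 = -375*(-1206) - 1295 = 452250 - 1295 = 450955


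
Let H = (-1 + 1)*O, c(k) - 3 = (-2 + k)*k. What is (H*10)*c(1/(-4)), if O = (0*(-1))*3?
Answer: 0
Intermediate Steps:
O = 0 (O = 0*3 = 0)
c(k) = 3 + k*(-2 + k) (c(k) = 3 + (-2 + k)*k = 3 + k*(-2 + k))
H = 0 (H = (-1 + 1)*0 = 0*0 = 0)
(H*10)*c(1/(-4)) = (0*10)*(3 + (1/(-4))**2 - 2/(-4)) = 0*(3 + (-1/4)**2 - 2*(-1/4)) = 0*(3 + 1/16 + 1/2) = 0*(57/16) = 0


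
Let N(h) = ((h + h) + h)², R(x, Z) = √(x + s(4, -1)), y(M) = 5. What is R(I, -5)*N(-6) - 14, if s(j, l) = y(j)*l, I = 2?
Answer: -14 + 324*I*√3 ≈ -14.0 + 561.18*I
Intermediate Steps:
s(j, l) = 5*l
R(x, Z) = √(-5 + x) (R(x, Z) = √(x + 5*(-1)) = √(x - 5) = √(-5 + x))
N(h) = 9*h² (N(h) = (2*h + h)² = (3*h)² = 9*h²)
R(I, -5)*N(-6) - 14 = √(-5 + 2)*(9*(-6)²) - 14 = √(-3)*(9*36) - 14 = (I*√3)*324 - 14 = 324*I*√3 - 14 = -14 + 324*I*√3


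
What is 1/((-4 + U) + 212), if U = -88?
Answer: 1/120 ≈ 0.0083333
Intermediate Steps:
1/((-4 + U) + 212) = 1/((-4 - 88) + 212) = 1/(-92 + 212) = 1/120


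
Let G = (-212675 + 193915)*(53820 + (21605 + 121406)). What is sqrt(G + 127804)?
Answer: 6*I*sqrt(102567271) ≈ 60765.0*I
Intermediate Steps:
G = -3692549560 (G = -18760*(53820 + 143011) = -18760*196831 = -3692549560)
sqrt(G + 127804) = sqrt(-3692549560 + 127804) = sqrt(-3692421756) = 6*I*sqrt(102567271)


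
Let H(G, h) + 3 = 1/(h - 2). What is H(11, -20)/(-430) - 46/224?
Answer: -52519/264880 ≈ -0.19827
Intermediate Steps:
H(G, h) = -3 + 1/(-2 + h) (H(G, h) = -3 + 1/(h - 2) = -3 + 1/(-2 + h))
H(11, -20)/(-430) - 46/224 = ((7 - 3*(-20))/(-2 - 20))/(-430) - 46/224 = ((7 + 60)/(-22))*(-1/430) - 46*1/224 = -1/22*67*(-1/430) - 23/112 = -67/22*(-1/430) - 23/112 = 67/9460 - 23/112 = -52519/264880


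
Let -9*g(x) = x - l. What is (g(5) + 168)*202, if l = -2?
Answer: 304010/9 ≈ 33779.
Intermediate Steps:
g(x) = -2/9 - x/9 (g(x) = -(x - 1*(-2))/9 = -(x + 2)/9 = -(2 + x)/9 = -2/9 - x/9)
(g(5) + 168)*202 = ((-2/9 - 1/9*5) + 168)*202 = ((-2/9 - 5/9) + 168)*202 = (-7/9 + 168)*202 = (1505/9)*202 = 304010/9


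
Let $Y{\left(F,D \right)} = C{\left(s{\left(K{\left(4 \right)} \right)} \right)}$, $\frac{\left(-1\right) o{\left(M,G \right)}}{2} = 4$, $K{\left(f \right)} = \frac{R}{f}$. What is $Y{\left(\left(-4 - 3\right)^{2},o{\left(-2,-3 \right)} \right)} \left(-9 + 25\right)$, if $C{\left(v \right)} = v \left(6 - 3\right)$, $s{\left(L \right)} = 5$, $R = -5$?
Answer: $240$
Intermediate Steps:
$K{\left(f \right)} = - \frac{5}{f}$
$C{\left(v \right)} = 3 v$ ($C{\left(v \right)} = v \left(6 - 3\right) = v 3 = 3 v$)
$o{\left(M,G \right)} = -8$ ($o{\left(M,G \right)} = \left(-2\right) 4 = -8$)
$Y{\left(F,D \right)} = 15$ ($Y{\left(F,D \right)} = 3 \cdot 5 = 15$)
$Y{\left(\left(-4 - 3\right)^{2},o{\left(-2,-3 \right)} \right)} \left(-9 + 25\right) = 15 \left(-9 + 25\right) = 15 \cdot 16 = 240$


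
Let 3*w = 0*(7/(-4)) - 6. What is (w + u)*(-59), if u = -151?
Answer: 9027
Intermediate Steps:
w = -2 (w = (0*(7/(-4)) - 6)/3 = (0*(7*(-1/4)) - 6)/3 = (0*(-7/4) - 6)/3 = (0 - 6)/3 = (1/3)*(-6) = -2)
(w + u)*(-59) = (-2 - 151)*(-59) = -153*(-59) = 9027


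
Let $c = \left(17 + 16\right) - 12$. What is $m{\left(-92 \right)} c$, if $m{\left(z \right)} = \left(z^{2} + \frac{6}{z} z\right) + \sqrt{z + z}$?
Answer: $177870 + 42 i \sqrt{46} \approx 1.7787 \cdot 10^{5} + 284.86 i$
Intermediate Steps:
$c = 21$ ($c = 33 - 12 = 21$)
$m{\left(z \right)} = 6 + z^{2} + \sqrt{2} \sqrt{z}$ ($m{\left(z \right)} = \left(z^{2} + 6\right) + \sqrt{2 z} = \left(6 + z^{2}\right) + \sqrt{2} \sqrt{z} = 6 + z^{2} + \sqrt{2} \sqrt{z}$)
$m{\left(-92 \right)} c = \left(6 + \left(-92\right)^{2} + \sqrt{2} \sqrt{-92}\right) 21 = \left(6 + 8464 + \sqrt{2} \cdot 2 i \sqrt{23}\right) 21 = \left(6 + 8464 + 2 i \sqrt{46}\right) 21 = \left(8470 + 2 i \sqrt{46}\right) 21 = 177870 + 42 i \sqrt{46}$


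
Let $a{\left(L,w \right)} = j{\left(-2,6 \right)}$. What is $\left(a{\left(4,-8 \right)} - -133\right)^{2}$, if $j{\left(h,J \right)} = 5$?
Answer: $19044$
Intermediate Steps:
$a{\left(L,w \right)} = 5$
$\left(a{\left(4,-8 \right)} - -133\right)^{2} = \left(5 - -133\right)^{2} = \left(5 + 133\right)^{2} = 138^{2} = 19044$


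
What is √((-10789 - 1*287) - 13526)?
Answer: I*√24602 ≈ 156.85*I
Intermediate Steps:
√((-10789 - 1*287) - 13526) = √((-10789 - 287) - 13526) = √(-11076 - 13526) = √(-24602) = I*√24602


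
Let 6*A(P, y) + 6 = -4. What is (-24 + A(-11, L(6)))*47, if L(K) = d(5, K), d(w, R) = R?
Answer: -3619/3 ≈ -1206.3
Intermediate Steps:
L(K) = K
A(P, y) = -5/3 (A(P, y) = -1 + (1/6)*(-4) = -1 - 2/3 = -5/3)
(-24 + A(-11, L(6)))*47 = (-24 - 5/3)*47 = -77/3*47 = -3619/3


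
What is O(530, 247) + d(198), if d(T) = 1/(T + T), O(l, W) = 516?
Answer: 204337/396 ≈ 516.00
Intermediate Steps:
d(T) = 1/(2*T)
O(530, 247) + d(198) = 516 + (1/2)/198 = 516 + (1/2)*(1/198) = 516 + 1/396 = 204337/396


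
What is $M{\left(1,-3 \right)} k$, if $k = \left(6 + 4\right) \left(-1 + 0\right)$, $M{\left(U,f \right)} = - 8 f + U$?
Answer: $-250$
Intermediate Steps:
$M{\left(U,f \right)} = U - 8 f$
$k = -10$ ($k = 10 \left(-1\right) = -10$)
$M{\left(1,-3 \right)} k = \left(1 - -24\right) \left(-10\right) = \left(1 + 24\right) \left(-10\right) = 25 \left(-10\right) = -250$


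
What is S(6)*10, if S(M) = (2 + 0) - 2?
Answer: 0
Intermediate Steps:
S(M) = 0 (S(M) = 2 - 2 = 0)
S(6)*10 = 0*10 = 0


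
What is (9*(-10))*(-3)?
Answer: 270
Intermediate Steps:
(9*(-10))*(-3) = -90*(-3) = 270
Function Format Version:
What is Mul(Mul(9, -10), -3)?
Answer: 270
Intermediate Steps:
Mul(Mul(9, -10), -3) = Mul(-90, -3) = 270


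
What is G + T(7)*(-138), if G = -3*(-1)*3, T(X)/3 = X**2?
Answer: -20277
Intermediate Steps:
T(X) = 3*X**2
G = 9 (G = 3*3 = 9)
G + T(7)*(-138) = 9 + (3*7**2)*(-138) = 9 + (3*49)*(-138) = 9 + 147*(-138) = 9 - 20286 = -20277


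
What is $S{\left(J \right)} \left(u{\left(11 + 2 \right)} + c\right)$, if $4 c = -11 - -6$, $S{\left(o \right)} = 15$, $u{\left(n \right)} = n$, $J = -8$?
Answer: $\frac{705}{4} \approx 176.25$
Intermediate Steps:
$c = - \frac{5}{4}$ ($c = \frac{-11 - -6}{4} = \frac{-11 + 6}{4} = \frac{1}{4} \left(-5\right) = - \frac{5}{4} \approx -1.25$)
$S{\left(J \right)} \left(u{\left(11 + 2 \right)} + c\right) = 15 \left(\left(11 + 2\right) - \frac{5}{4}\right) = 15 \left(13 - \frac{5}{4}\right) = 15 \cdot \frac{47}{4} = \frac{705}{4}$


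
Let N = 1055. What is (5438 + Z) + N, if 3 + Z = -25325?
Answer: -18835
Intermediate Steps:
Z = -25328 (Z = -3 - 25325 = -25328)
(5438 + Z) + N = (5438 - 25328) + 1055 = -19890 + 1055 = -18835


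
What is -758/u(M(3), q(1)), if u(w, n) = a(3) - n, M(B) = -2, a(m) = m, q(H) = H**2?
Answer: -379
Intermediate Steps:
u(w, n) = 3 - n
-758/u(M(3), q(1)) = -758/(3 - 1*1**2) = -758/(3 - 1*1) = -758/(3 - 1) = -758/2 = -758*1/2 = -379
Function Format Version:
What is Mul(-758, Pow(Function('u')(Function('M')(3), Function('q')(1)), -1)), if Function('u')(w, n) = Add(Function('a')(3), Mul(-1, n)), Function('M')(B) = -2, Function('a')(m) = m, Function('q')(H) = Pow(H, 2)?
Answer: -379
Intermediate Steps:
Function('u')(w, n) = Add(3, Mul(-1, n))
Mul(-758, Pow(Function('u')(Function('M')(3), Function('q')(1)), -1)) = Mul(-758, Pow(Add(3, Mul(-1, Pow(1, 2))), -1)) = Mul(-758, Pow(Add(3, Mul(-1, 1)), -1)) = Mul(-758, Pow(Add(3, -1), -1)) = Mul(-758, Pow(2, -1)) = Mul(-758, Rational(1, 2)) = -379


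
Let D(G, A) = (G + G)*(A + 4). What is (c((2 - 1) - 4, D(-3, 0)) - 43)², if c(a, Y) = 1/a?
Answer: 16900/9 ≈ 1877.8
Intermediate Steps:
D(G, A) = 2*G*(4 + A) (D(G, A) = (2*G)*(4 + A) = 2*G*(4 + A))
(c((2 - 1) - 4, D(-3, 0)) - 43)² = (1/((2 - 1) - 4) - 43)² = (1/(1 - 4) - 43)² = (1/(-3) - 43)² = (-⅓ - 43)² = (-130/3)² = 16900/9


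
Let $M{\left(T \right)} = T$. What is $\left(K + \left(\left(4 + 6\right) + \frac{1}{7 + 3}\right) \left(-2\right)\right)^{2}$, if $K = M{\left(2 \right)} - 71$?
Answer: $\frac{198916}{25} \approx 7956.6$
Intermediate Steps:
$K = -69$ ($K = 2 - 71 = -69$)
$\left(K + \left(\left(4 + 6\right) + \frac{1}{7 + 3}\right) \left(-2\right)\right)^{2} = \left(-69 + \left(\left(4 + 6\right) + \frac{1}{7 + 3}\right) \left(-2\right)\right)^{2} = \left(-69 + \left(10 + \frac{1}{10}\right) \left(-2\right)\right)^{2} = \left(-69 + \frac{101}{10} \left(-2\right)\right)^{2} = \left(-69 - \frac{101}{5}\right)^{2} = \left(- \frac{446}{5}\right)^{2} = \frac{198916}{25}$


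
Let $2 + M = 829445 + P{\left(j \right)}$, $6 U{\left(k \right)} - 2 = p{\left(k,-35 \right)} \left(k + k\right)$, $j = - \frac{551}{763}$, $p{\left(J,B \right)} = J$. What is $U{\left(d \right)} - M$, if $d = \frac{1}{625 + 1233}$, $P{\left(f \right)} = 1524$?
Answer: $- \frac{8605899635599}{10356492} \approx -8.3097 \cdot 10^{5}$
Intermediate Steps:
$j = - \frac{551}{763}$ ($j = \left(-551\right) \frac{1}{763} = - \frac{551}{763} \approx -0.72215$)
$d = \frac{1}{1858} \approx 0.00053821$
$U{\left(k \right)} = \frac{1}{3} + \frac{k^{2}}{3}$ ($U{\left(k \right)} = \frac{1}{3} + \frac{k \left(k + k\right)}{6} = \frac{1}{3} + \frac{k 2 k}{6} = \frac{1}{3} + \frac{2 k^{2}}{6} = \frac{1}{3} + \frac{k^{2}}{3}$)
$M = 830967$ ($M = -2 + \left(829445 + 1524\right) = -2 + 830969 = 830967$)
$U{\left(d \right)} - M = \left(\frac{1}{3} + \frac{1}{3 \cdot 3452164}\right) - 830967 = \left(\frac{1}{3} + \frac{1}{3} \cdot \frac{1}{3452164}\right) - 830967 = \left(\frac{1}{3} + \frac{1}{10356492}\right) - 830967 = \frac{3452165}{10356492} - 830967 = - \frac{8605899635599}{10356492}$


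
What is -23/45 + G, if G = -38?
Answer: -1733/45 ≈ -38.511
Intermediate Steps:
-23/45 + G = -23/45 - 38 = -1733/45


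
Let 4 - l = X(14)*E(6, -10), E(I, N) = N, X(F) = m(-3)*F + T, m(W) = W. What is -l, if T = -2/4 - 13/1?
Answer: 551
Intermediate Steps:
T = -27/2 (T = -2*1/4 - 13*1 = -1/2 - 13 = -27/2 ≈ -13.500)
X(F) = -27/2 - 3*F (X(F) = -3*F - 27/2 = -27/2 - 3*F)
l = -551 (l = 4 - (-27/2 - 3*14)*(-10) = 4 - (-27/2 - 42)*(-10) = 4 - (-111)*(-10)/2 = 4 - 1*555 = 4 - 555 = -551)
-l = -1*(-551) = 551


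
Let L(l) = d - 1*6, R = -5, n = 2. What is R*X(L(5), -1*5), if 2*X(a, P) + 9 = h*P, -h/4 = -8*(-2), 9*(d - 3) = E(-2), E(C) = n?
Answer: -1555/2 ≈ -777.50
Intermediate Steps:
E(C) = 2
d = 29/9 (d = 3 + (1/9)*2 = 3 + 2/9 = 29/9 ≈ 3.2222)
L(l) = -25/9 (L(l) = 29/9 - 1*6 = 29/9 - 6 = -25/9)
h = -64 (h = -(-32)*(-2) = -4*16 = -64)
X(a, P) = -9/2 - 32*P (X(a, P) = -9/2 + (-64*P)/2 = -9/2 - 32*P)
R*X(L(5), -1*5) = -5*(-9/2 - (-32)*5) = -5*(-9/2 - 32*(-5)) = -5*(-9/2 + 160) = -5*311/2 = -1555/2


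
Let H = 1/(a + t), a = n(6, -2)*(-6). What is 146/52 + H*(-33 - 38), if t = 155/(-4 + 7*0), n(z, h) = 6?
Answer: 2247/598 ≈ 3.7575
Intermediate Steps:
t = -155/4 (t = 155/(-4 + 0) = 155/(-4) = 155*(-¼) = -155/4 ≈ -38.750)
a = -36 (a = 6*(-6) = -36)
H = -4/299 (H = 1/(-36 - 155/4) = 1/(-299/4) = -4/299 ≈ -0.013378)
146/52 + H*(-33 - 38) = 146/52 - 4*(-33 - 38)/299 = 146*(1/52) - 4/299*(-71) = 73/26 + 284/299 = 2247/598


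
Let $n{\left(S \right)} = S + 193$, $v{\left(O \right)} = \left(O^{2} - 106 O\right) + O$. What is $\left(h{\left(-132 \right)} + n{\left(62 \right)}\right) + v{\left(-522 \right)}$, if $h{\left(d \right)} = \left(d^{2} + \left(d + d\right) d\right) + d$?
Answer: $379689$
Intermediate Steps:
$v{\left(O \right)} = O^{2} - 105 O$
$h{\left(d \right)} = d + 3 d^{2}$ ($h{\left(d \right)} = \left(d^{2} + 2 d d\right) + d = \left(d^{2} + 2 d^{2}\right) + d = 3 d^{2} + d = d + 3 d^{2}$)
$n{\left(S \right)} = 193 + S$
$\left(h{\left(-132 \right)} + n{\left(62 \right)}\right) + v{\left(-522 \right)} = \left(- 132 \left(1 + 3 \left(-132\right)\right) + \left(193 + 62\right)\right) - 522 \left(-105 - 522\right) = \left(- 132 \left(1 - 396\right) + 255\right) - -327294 = \left(\left(-132\right) \left(-395\right) + 255\right) + 327294 = \left(52140 + 255\right) + 327294 = 52395 + 327294 = 379689$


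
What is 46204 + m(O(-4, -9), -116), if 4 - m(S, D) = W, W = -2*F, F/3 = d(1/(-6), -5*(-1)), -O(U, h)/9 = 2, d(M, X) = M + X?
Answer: 46237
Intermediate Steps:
O(U, h) = -18 (O(U, h) = -9*2 = -18)
F = 29/2 (F = 3*(1/(-6) - 5*(-1)) = 3*(-⅙ + 5) = 3*(29/6) = 29/2 ≈ 14.500)
W = -29 (W = -2*29/2 = -29)
m(S, D) = 33 (m(S, D) = 4 - 1*(-29) = 4 + 29 = 33)
46204 + m(O(-4, -9), -116) = 46204 + 33 = 46237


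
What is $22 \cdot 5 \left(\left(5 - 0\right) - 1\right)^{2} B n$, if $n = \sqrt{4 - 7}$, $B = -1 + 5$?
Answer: $7040 i \sqrt{3} \approx 12194.0 i$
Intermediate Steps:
$B = 4$
$n = i \sqrt{3}$ ($n = \sqrt{-3} = i \sqrt{3} \approx 1.732 i$)
$22 \cdot 5 \left(\left(5 - 0\right) - 1\right)^{2} B n = 22 \cdot 5 \left(\left(5 - 0\right) - 1\right)^{2} \cdot 4 i \sqrt{3} = 22 \cdot 5 \left(\left(5 + 0\right) - 1\right)^{2} \cdot 4 i \sqrt{3} = 22 \cdot 5 \left(5 - 1\right)^{2} \cdot 4 i \sqrt{3} = 22 \cdot 5 \cdot 4^{2} \cdot 4 i \sqrt{3} = 22 \cdot 5 \cdot 16 \cdot 4 i \sqrt{3} = 22 \cdot 80 \cdot 4 i \sqrt{3} = 22 \cdot 320 i \sqrt{3} = 7040 i \sqrt{3}$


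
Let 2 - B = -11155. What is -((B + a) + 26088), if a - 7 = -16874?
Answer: -20378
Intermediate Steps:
B = 11157 (B = 2 - 1*(-11155) = 2 + 11155 = 11157)
a = -16867 (a = 7 - 16874 = -16867)
-((B + a) + 26088) = -((11157 - 16867) + 26088) = -(-5710 + 26088) = -1*20378 = -20378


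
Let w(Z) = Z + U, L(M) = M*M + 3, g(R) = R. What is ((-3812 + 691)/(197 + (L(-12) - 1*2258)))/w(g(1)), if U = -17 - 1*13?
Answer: -3121/55506 ≈ -0.056228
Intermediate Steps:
U = -30 (U = -17 - 13 = -30)
L(M) = 3 + M² (L(M) = M² + 3 = 3 + M²)
w(Z) = -30 + Z (w(Z) = Z - 30 = -30 + Z)
((-3812 + 691)/(197 + (L(-12) - 1*2258)))/w(g(1)) = ((-3812 + 691)/(197 + ((3 + (-12)²) - 1*2258)))/(-30 + 1) = -3121/(197 + ((3 + 144) - 2258))/(-29) = -3121/(197 + (147 - 2258))*(-1/29) = -3121/(197 - 2111)*(-1/29) = -3121/(-1914)*(-1/29) = -3121*(-1/1914)*(-1/29) = (3121/1914)*(-1/29) = -3121/55506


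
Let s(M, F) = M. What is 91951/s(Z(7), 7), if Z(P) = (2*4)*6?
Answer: 91951/48 ≈ 1915.6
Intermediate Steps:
Z(P) = 48 (Z(P) = 8*6 = 48)
91951/s(Z(7), 7) = 91951/48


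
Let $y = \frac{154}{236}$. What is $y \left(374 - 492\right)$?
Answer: $-77$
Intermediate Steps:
$y = \frac{77}{118}$ ($y = 154 \cdot \frac{1}{236} = \frac{77}{118} \approx 0.65254$)
$y \left(374 - 492\right) = \frac{77 \left(374 - 492\right)}{118} = \frac{77}{118} \left(-118\right) = -77$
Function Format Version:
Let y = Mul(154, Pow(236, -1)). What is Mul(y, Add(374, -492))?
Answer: -77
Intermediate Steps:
y = Rational(77, 118) (y = Mul(154, Rational(1, 236)) = Rational(77, 118) ≈ 0.65254)
Mul(y, Add(374, -492)) = Mul(Rational(77, 118), Add(374, -492)) = Mul(Rational(77, 118), -118) = -77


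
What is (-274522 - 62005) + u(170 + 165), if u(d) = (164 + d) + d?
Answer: -335693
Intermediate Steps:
u(d) = 164 + 2*d
(-274522 - 62005) + u(170 + 165) = (-274522 - 62005) + (164 + 2*(170 + 165)) = -336527 + (164 + 2*335) = -336527 + (164 + 670) = -336527 + 834 = -335693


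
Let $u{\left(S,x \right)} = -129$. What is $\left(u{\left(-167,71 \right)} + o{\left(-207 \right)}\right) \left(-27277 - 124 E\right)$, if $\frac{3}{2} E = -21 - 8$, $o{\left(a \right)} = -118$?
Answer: $\frac{18435833}{3} \approx 6.1453 \cdot 10^{6}$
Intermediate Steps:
$E = - \frac{58}{3}$ ($E = \frac{2 \left(-21 - 8\right)}{3} = \frac{2}{3} \left(-29\right) = - \frac{58}{3} \approx -19.333$)
$\left(u{\left(-167,71 \right)} + o{\left(-207 \right)}\right) \left(-27277 - 124 E\right) = \left(-129 - 118\right) \left(-27277 - - \frac{7192}{3}\right) = - 247 \left(-27277 + \frac{7192}{3}\right) = \left(-247\right) \left(- \frac{74639}{3}\right) = \frac{18435833}{3}$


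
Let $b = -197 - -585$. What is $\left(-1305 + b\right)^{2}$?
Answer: $840889$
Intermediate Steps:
$b = 388$ ($b = -197 + 585 = 388$)
$\left(-1305 + b\right)^{2} = \left(-1305 + 388\right)^{2} = \left(-917\right)^{2} = 840889$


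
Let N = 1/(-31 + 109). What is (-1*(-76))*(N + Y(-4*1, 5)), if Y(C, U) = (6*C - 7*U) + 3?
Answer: -165946/39 ≈ -4255.0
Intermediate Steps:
N = 1/78 ≈ 0.012821
Y(C, U) = 3 - 7*U + 6*C (Y(C, U) = (-7*U + 6*C) + 3 = 3 - 7*U + 6*C)
(-1*(-76))*(N + Y(-4*1, 5)) = (-1*(-76))*(1/78 + (3 - 7*5 + 6*(-4*1))) = 76*(1/78 + (3 - 35 + 6*(-4))) = 76*(1/78 + (3 - 35 - 24)) = 76*(1/78 - 56) = 76*(-4367/78) = -165946/39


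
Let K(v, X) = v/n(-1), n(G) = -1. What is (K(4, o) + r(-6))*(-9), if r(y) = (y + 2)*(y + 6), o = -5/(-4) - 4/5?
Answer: 36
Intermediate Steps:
o = 9/20 (o = -5*(-1/4) - 4*1/5 = 5/4 - 4/5 = 9/20 ≈ 0.45000)
r(y) = (2 + y)*(6 + y)
K(v, X) = -v (K(v, X) = v/(-1) = v*(-1) = -v)
(K(4, o) + r(-6))*(-9) = (-1*4 + (12 + (-6)**2 + 8*(-6)))*(-9) = (-4 + (12 + 36 - 48))*(-9) = (-4 + 0)*(-9) = -4*(-9) = 36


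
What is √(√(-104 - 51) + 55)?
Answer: √(55 + I*√155) ≈ 7.463 + 0.83411*I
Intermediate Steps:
√(√(-104 - 51) + 55) = √(√(-155) + 55) = √(I*√155 + 55) = √(55 + I*√155)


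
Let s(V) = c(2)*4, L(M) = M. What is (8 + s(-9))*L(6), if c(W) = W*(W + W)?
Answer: 240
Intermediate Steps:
c(W) = 2*W² (c(W) = W*(2*W) = 2*W²)
s(V) = 32 (s(V) = (2*2²)*4 = (2*4)*4 = 8*4 = 32)
(8 + s(-9))*L(6) = (8 + 32)*6 = 40*6 = 240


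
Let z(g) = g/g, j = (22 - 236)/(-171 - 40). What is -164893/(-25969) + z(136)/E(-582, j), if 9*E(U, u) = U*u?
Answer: 6829259411/1078129004 ≈ 6.3344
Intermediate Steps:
j = 214/211 (j = -214/(-211) = -214*(-1/211) = 214/211 ≈ 1.0142)
z(g) = 1
E(U, u) = U*u/9 (E(U, u) = (U*u)/9 = U*u/9)
-164893/(-25969) + z(136)/E(-582, j) = -164893/(-25969) + 1/((1/9)*(-582)*(214/211)) = -164893*(-1/25969) + 1/(-41516/633) = 164893/25969 + 1*(-633/41516) = 164893/25969 - 633/41516 = 6829259411/1078129004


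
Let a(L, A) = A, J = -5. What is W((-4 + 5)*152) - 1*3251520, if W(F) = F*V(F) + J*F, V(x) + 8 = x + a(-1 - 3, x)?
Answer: -3207288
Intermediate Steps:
V(x) = -8 + 2*x (V(x) = -8 + (x + x) = -8 + 2*x)
W(F) = -5*F + F*(-8 + 2*F) (W(F) = F*(-8 + 2*F) - 5*F = -5*F + F*(-8 + 2*F))
W((-4 + 5)*152) - 1*3251520 = ((-4 + 5)*152)*(-13 + 2*((-4 + 5)*152)) - 1*3251520 = (1*152)*(-13 + 2*(1*152)) - 3251520 = 152*(-13 + 2*152) - 3251520 = 152*(-13 + 304) - 3251520 = 152*291 - 3251520 = 44232 - 3251520 = -3207288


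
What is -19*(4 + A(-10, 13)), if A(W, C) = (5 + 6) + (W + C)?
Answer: -342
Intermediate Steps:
A(W, C) = 11 + C + W (A(W, C) = 11 + (C + W) = 11 + C + W)
-19*(4 + A(-10, 13)) = -19*(4 + (11 + 13 - 10)) = -19*(4 + 14) = -19*18 = -342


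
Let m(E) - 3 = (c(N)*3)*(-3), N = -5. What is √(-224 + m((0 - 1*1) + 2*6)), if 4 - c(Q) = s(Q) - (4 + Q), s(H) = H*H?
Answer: I*√23 ≈ 4.7958*I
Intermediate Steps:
s(H) = H²
c(Q) = 8 + Q - Q² (c(Q) = 4 - (Q² - (4 + Q)) = 4 - (Q² + (-4 - Q)) = 4 - (-4 + Q² - Q) = 4 + (4 + Q - Q²) = 8 + Q - Q²)
m(E) = 201 (m(E) = 3 + ((8 - 5 - 1*(-5)²)*3)*(-3) = 3 + ((8 - 5 - 1*25)*3)*(-3) = 3 + ((8 - 5 - 25)*3)*(-3) = 3 - 22*3*(-3) = 3 - 66*(-3) = 3 + 198 = 201)
√(-224 + m((0 - 1*1) + 2*6)) = √(-224 + 201) = √(-23) = I*√23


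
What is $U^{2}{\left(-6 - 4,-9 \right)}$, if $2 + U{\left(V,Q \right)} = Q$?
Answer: $121$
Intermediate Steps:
$U{\left(V,Q \right)} = -2 + Q$
$U^{2}{\left(-6 - 4,-9 \right)} = \left(-2 - 9\right)^{2} = \left(-11\right)^{2} = 121$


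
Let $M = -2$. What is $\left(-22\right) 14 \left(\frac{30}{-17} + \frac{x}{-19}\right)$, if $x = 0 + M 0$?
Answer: $\frac{9240}{17} \approx 543.53$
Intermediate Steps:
$x = 0$ ($x = 0 - 0 = 0 + 0 = 0$)
$\left(-22\right) 14 \left(\frac{30}{-17} + \frac{x}{-19}\right) = \left(-22\right) 14 \left(\frac{30}{-17} + \frac{0}{-19}\right) = - 308 \left(30 \left(- \frac{1}{17}\right) + 0 \left(- \frac{1}{19}\right)\right) = - 308 \left(- \frac{30}{17} + 0\right) = \left(-308\right) \left(- \frac{30}{17}\right) = \frac{9240}{17}$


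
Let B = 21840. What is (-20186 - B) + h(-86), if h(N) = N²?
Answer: -34630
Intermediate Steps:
(-20186 - B) + h(-86) = (-20186 - 1*21840) + (-86)² = (-20186 - 21840) + 7396 = -42026 + 7396 = -34630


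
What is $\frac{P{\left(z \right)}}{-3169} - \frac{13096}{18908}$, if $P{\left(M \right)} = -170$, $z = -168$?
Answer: $- \frac{9571716}{14979863} \approx -0.63897$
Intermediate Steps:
$\frac{P{\left(z \right)}}{-3169} - \frac{13096}{18908} = - \frac{170}{-3169} - \frac{13096}{18908} = \left(-170\right) \left(- \frac{1}{3169}\right) - \frac{3274}{4727} = \frac{170}{3169} - \frac{3274}{4727} = - \frac{9571716}{14979863}$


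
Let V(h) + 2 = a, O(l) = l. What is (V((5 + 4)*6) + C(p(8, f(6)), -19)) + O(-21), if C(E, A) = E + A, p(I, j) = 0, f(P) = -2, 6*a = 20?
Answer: -116/3 ≈ -38.667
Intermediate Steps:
a = 10/3 (a = (⅙)*20 = 10/3 ≈ 3.3333)
V(h) = 4/3 (V(h) = -2 + 10/3 = 4/3)
C(E, A) = A + E
(V((5 + 4)*6) + C(p(8, f(6)), -19)) + O(-21) = (4/3 + (-19 + 0)) - 21 = (4/3 - 19) - 21 = -53/3 - 21 = -116/3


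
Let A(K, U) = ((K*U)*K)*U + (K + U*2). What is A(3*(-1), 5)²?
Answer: 53824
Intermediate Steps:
A(K, U) = K + 2*U + K²*U² (A(K, U) = (U*K²)*U + (K + 2*U) = K²*U² + (K + 2*U) = K + 2*U + K²*U²)
A(3*(-1), 5)² = (3*(-1) + 2*5 + (3*(-1))²*5²)² = (-3 + 10 + (-3)²*25)² = (-3 + 10 + 9*25)² = (-3 + 10 + 225)² = 232² = 53824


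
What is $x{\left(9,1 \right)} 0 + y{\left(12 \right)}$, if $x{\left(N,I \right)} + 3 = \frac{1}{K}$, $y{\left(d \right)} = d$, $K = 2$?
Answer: $12$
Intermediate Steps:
$x{\left(N,I \right)} = - \frac{5}{2}$ ($x{\left(N,I \right)} = -3 + \frac{1}{2} = - \frac{5}{2}$)
$x{\left(9,1 \right)} 0 + y{\left(12 \right)} = \left(- \frac{5}{2}\right) 0 + 12 = 0 + 12 = 12$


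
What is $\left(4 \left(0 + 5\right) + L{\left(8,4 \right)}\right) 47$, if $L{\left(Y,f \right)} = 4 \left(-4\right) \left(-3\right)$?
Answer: $3196$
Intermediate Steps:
$L{\left(Y,f \right)} = 48$ ($L{\left(Y,f \right)} = \left(-16\right) \left(-3\right) = 48$)
$\left(4 \left(0 + 5\right) + L{\left(8,4 \right)}\right) 47 = \left(4 \left(0 + 5\right) + 48\right) 47 = \left(4 \cdot 5 + 48\right) 47 = \left(20 + 48\right) 47 = 68 \cdot 47 = 3196$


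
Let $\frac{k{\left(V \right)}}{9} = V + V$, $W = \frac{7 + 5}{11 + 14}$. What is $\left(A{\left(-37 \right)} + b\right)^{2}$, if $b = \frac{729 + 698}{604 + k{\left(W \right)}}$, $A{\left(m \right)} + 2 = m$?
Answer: $\frac{315449599201}{234579856} \approx 1344.7$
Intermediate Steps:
$W = \frac{12}{25} \approx 0.48$
$A{\left(m \right)} = -2 + m$
$k{\left(V \right)} = 18 V$ ($k{\left(V \right)} = 9 \left(V + V\right) = 9 \cdot 2 V = 18 V$)
$b = \frac{35675}{15316}$ ($b = \frac{729 + 698}{604 + 18 \cdot \frac{12}{25}} = \frac{1427}{604 + \frac{216}{25}} = \frac{1427}{\frac{15316}{25}} = 1427 \cdot \frac{25}{15316} = \frac{35675}{15316} \approx 2.3293$)
$\left(A{\left(-37 \right)} + b\right)^{2} = \left(\left(-2 - 37\right) + \frac{35675}{15316}\right)^{2} = \left(-39 + \frac{35675}{15316}\right)^{2} = \left(- \frac{561649}{15316}\right)^{2} = \frac{315449599201}{234579856}$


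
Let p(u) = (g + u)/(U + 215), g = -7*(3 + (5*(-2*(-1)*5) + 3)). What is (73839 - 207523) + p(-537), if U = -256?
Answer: -5480115/41 ≈ -1.3366e+5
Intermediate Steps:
g = -392 (g = -7*(3 + (5*(2*5) + 3)) = -7*(3 + (5*10 + 3)) = -7*(3 + (50 + 3)) = -7*(3 + 53) = -7*56 = -392)
p(u) = 392/41 - u/41 (p(u) = (-392 + u)/(-256 + 215) = (-392 + u)/(-41) = (-392 + u)*(-1/41) = 392/41 - u/41)
(73839 - 207523) + p(-537) = (73839 - 207523) + (392/41 - 1/41*(-537)) = -133684 + (392/41 + 537/41) = -133684 + 929/41 = -5480115/41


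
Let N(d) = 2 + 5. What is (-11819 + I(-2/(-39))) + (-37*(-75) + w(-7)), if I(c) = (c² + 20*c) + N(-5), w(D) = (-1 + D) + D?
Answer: -13766528/1521 ≈ -9051.0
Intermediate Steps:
w(D) = -1 + 2*D
N(d) = 7
I(c) = 7 + c² + 20*c (I(c) = (c² + 20*c) + 7 = 7 + c² + 20*c)
(-11819 + I(-2/(-39))) + (-37*(-75) + w(-7)) = (-11819 + (7 + (-2/(-39))² + 20*(-2/(-39)))) + (-37*(-75) + (-1 + 2*(-7))) = (-11819 + (7 + (-2*(-1/39))² + 20*(-2*(-1/39)))) + (2775 + (-1 - 14)) = (-11819 + (7 + (2/39)² + 20*(2/39))) + (2775 - 15) = (-11819 + (7 + 4/1521 + 40/39)) + 2760 = (-11819 + 12211/1521) + 2760 = -17964488/1521 + 2760 = -13766528/1521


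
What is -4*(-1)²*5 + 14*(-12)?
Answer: -188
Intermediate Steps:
-4*(-1)²*5 + 14*(-12) = -4*1*5 - 168 = -4*5 - 168 = -20 - 168 = -188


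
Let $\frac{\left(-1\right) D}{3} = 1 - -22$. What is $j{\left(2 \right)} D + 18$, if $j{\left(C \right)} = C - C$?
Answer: $18$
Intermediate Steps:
$j{\left(C \right)} = 0$
$D = -69$ ($D = - 3 \left(1 - -22\right) = - 3 \left(1 + 22\right) = \left(-3\right) 23 = -69$)
$j{\left(2 \right)} D + 18 = 0 \left(-69\right) + 18 = 0 + 18 = 18$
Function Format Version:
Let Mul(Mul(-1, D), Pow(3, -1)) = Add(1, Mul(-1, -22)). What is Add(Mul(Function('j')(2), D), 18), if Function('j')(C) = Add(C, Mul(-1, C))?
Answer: 18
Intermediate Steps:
Function('j')(C) = 0
D = -69 (D = Mul(-3, Add(1, Mul(-1, -22))) = Mul(-3, Add(1, 22)) = Mul(-3, 23) = -69)
Add(Mul(Function('j')(2), D), 18) = Add(Mul(0, -69), 18) = Add(0, 18) = 18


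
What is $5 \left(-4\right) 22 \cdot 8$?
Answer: $-3520$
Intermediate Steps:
$5 \left(-4\right) 22 \cdot 8 = \left(-20\right) 22 \cdot 8 = \left(-440\right) 8 = -3520$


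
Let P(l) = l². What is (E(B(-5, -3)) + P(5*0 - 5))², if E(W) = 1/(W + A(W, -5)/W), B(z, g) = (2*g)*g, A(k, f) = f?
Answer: 63888049/101761 ≈ 627.82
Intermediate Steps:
B(z, g) = 2*g²
E(W) = 1/(W - 5/W)
(E(B(-5, -3)) + P(5*0 - 5))² = ((2*(-3)²)/(-5 + (2*(-3)²)²) + (5*0 - 5)²)² = ((2*9)/(-5 + (2*9)²) + (0 - 5)²)² = (18/(-5 + 18²) + (-5)²)² = (18/(-5 + 324) + 25)² = (18/319 + 25)² = (7993/319)² = 63888049/101761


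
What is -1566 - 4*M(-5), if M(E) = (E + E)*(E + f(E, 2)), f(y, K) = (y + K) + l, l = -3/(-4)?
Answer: -1856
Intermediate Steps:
l = 3/4 (l = -3*(-1/4) = 3/4 ≈ 0.75000)
f(y, K) = 3/4 + K + y (f(y, K) = (y + K) + 3/4 = (K + y) + 3/4 = 3/4 + K + y)
M(E) = 2*E*(11/4 + 2*E) (M(E) = (E + E)*(E + (3/4 + 2 + E)) = (2*E)*(E + (11/4 + E)) = (2*E)*(11/4 + 2*E) = 2*E*(11/4 + 2*E))
-1566 - 4*M(-5) = -1566 - 2*(-5)*(11 + 8*(-5)) = -1566 - 2*(-5)*(11 - 40) = -1566 - 2*(-5)*(-29) = -1566 - 4*145/2 = -1566 - 290 = -1856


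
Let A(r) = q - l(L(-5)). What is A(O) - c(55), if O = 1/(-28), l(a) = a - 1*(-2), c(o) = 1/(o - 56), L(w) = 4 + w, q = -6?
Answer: -6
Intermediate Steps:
c(o) = 1/(-56 + o)
l(a) = 2 + a (l(a) = a + 2 = 2 + a)
O = -1/28 ≈ -0.035714
A(r) = -7 (A(r) = -6 - (2 + (4 - 5)) = -6 - (2 - 1) = -6 - 1*1 = -6 - 1 = -7)
A(O) - c(55) = -7 - 1/(-56 + 55) = -7 - 1/(-1) = -7 - 1*(-1) = -7 + 1 = -6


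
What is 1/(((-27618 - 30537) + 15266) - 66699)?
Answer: -1/109588 ≈ -9.1251e-6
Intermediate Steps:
1/(((-27618 - 30537) + 15266) - 66699) = 1/((-58155 + 15266) - 66699) = 1/(-42889 - 66699) = 1/(-109588) = -1/109588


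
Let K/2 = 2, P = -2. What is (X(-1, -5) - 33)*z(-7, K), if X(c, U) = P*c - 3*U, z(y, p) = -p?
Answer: 64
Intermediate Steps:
K = 4 (K = 2*2 = 4)
X(c, U) = -3*U - 2*c (X(c, U) = -2*c - 3*U = -3*U - 2*c)
(X(-1, -5) - 33)*z(-7, K) = ((-3*(-5) - 2*(-1)) - 33)*(-1*4) = ((15 + 2) - 33)*(-4) = (17 - 33)*(-4) = -16*(-4) = 64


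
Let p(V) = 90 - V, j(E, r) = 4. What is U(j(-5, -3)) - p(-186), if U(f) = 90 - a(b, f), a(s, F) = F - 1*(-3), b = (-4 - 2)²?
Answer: -193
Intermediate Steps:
b = 36 (b = (-6)² = 36)
a(s, F) = 3 + F (a(s, F) = F + 3 = 3 + F)
U(f) = 87 - f (U(f) = 90 - (3 + f) = 90 + (-3 - f) = 87 - f)
U(j(-5, -3)) - p(-186) = (87 - 1*4) - (90 - 1*(-186)) = (87 - 4) - (90 + 186) = 83 - 1*276 = 83 - 276 = -193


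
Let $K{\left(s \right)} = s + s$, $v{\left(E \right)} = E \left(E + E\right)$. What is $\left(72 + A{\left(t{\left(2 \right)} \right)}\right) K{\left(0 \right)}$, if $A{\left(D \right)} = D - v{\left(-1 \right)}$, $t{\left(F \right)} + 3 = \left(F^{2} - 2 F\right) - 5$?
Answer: $0$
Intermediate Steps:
$v{\left(E \right)} = 2 E^{2}$ ($v{\left(E \right)} = E 2 E = 2 E^{2}$)
$K{\left(s \right)} = 2 s$
$t{\left(F \right)} = -8 + F^{2} - 2 F$ ($t{\left(F \right)} = -3 - \left(5 - F^{2} + 2 F\right) = -8 + F^{2} - 2 F$)
$A{\left(D \right)} = -2 + D$ ($A{\left(D \right)} = D - 2 \left(-1\right)^{2} = D - 2 \cdot 1 = D - 2 = -2 + D$)
$\left(72 + A{\left(t{\left(2 \right)} \right)}\right) K{\left(0 \right)} = \left(72 - 10\right) 2 \cdot 0 = \left(72 - 10\right) 0 = 62 \cdot 0 = 0$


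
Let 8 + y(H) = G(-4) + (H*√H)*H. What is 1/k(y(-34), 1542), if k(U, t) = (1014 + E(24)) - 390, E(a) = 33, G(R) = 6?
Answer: 1/657 ≈ 0.0015221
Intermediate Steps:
y(H) = -2 + H^(5/2) (y(H) = -8 + (6 + (H*√H)*H) = -8 + (6 + H^(3/2)*H) = -8 + (6 + H^(5/2)) = -2 + H^(5/2))
k(U, t) = 657 (k(U, t) = (1014 + 33) - 390 = 1047 - 390 = 657)
1/k(y(-34), 1542) = 1/657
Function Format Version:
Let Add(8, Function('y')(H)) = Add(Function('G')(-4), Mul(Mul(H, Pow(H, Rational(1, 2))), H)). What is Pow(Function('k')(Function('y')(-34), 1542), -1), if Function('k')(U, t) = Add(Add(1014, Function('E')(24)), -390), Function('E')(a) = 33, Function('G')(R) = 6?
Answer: Rational(1, 657) ≈ 0.0015221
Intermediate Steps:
Function('y')(H) = Add(-2, Pow(H, Rational(5, 2))) (Function('y')(H) = Add(-8, Add(6, Mul(Mul(H, Pow(H, Rational(1, 2))), H))) = Add(-8, Add(6, Mul(Pow(H, Rational(3, 2)), H))) = Add(-8, Add(6, Pow(H, Rational(5, 2)))) = Add(-2, Pow(H, Rational(5, 2))))
Function('k')(U, t) = 657 (Function('k')(U, t) = Add(Add(1014, 33), -390) = Add(1047, -390) = 657)
Pow(Function('k')(Function('y')(-34), 1542), -1) = Pow(657, -1) = Rational(1, 657)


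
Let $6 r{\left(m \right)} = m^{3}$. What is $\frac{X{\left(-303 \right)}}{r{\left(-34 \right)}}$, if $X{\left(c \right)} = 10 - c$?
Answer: $- \frac{939}{19652} \approx -0.047781$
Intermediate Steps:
$r{\left(m \right)} = \frac{m^{3}}{6}$
$\frac{X{\left(-303 \right)}}{r{\left(-34 \right)}} = \frac{10 - -303}{\frac{1}{6} \left(-34\right)^{3}} = \frac{10 + 303}{\frac{1}{6} \left(-39304\right)} = \frac{313}{- \frac{19652}{3}} = 313 \left(- \frac{3}{19652}\right) = - \frac{939}{19652}$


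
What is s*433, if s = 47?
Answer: 20351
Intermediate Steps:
s*433 = 47*433 = 20351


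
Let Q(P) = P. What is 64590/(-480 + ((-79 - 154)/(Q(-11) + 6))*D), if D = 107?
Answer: 322950/22531 ≈ 14.334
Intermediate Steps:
64590/(-480 + ((-79 - 154)/(Q(-11) + 6))*D) = 64590/(-480 + ((-79 - 154)/(-11 + 6))*107) = 64590/(-480 - 233/(-5)*107) = 64590/(-480 - 233*(-1/5)*107) = 64590/(-480 + (233/5)*107) = 64590/(-480 + 24931/5) = 64590/(22531/5) = 64590*(5/22531) = 322950/22531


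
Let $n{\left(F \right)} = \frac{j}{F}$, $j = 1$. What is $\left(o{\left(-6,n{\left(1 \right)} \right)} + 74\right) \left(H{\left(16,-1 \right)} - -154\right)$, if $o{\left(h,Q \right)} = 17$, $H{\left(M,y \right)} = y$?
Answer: $13923$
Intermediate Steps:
$n{\left(F \right)} = \frac{1}{F}$ ($n{\left(F \right)} = 1 \frac{1}{F} = \frac{1}{F}$)
$\left(o{\left(-6,n{\left(1 \right)} \right)} + 74\right) \left(H{\left(16,-1 \right)} - -154\right) = \left(17 + 74\right) \left(-1 - -154\right) = 91 \left(-1 + 154\right) = 91 \cdot 153 = 13923$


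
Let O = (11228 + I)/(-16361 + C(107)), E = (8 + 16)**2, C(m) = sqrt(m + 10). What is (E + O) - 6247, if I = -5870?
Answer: -759056720561/133841102 - 8037*sqrt(13)/133841102 ≈ -5671.3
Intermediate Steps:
C(m) = sqrt(10 + m)
E = 576 (E = 24**2 = 576)
O = 5358/(-16361 + 3*sqrt(13)) (O = (11228 - 5870)/(-16361 + sqrt(10 + 107)) = 5358/(-16361 + sqrt(117)) = 5358/(-16361 + 3*sqrt(13)) ≈ -0.32770)
(E + O) - 6247 = (576 + (-43831119/133841102 - 8037*sqrt(13)/133841102)) - 6247 = (77048643633/133841102 - 8037*sqrt(13)/133841102) - 6247 = -759056720561/133841102 - 8037*sqrt(13)/133841102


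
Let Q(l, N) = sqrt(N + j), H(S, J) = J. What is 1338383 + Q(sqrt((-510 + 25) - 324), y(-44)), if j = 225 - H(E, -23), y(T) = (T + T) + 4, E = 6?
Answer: 1338383 + 2*sqrt(41) ≈ 1.3384e+6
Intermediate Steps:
y(T) = 4 + 2*T (y(T) = 2*T + 4 = 4 + 2*T)
j = 248 (j = 225 - 1*(-23) = 225 + 23 = 248)
Q(l, N) = sqrt(248 + N) (Q(l, N) = sqrt(N + 248) = sqrt(248 + N))
1338383 + Q(sqrt((-510 + 25) - 324), y(-44)) = 1338383 + sqrt(248 + (4 + 2*(-44))) = 1338383 + sqrt(248 + (4 - 88)) = 1338383 + sqrt(248 - 84) = 1338383 + sqrt(164) = 1338383 + 2*sqrt(41)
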